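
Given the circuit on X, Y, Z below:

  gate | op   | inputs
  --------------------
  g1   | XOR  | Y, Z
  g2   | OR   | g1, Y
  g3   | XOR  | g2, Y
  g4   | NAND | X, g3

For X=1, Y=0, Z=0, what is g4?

1

g1 = 0 XOR 0 = 0
g2 = 0 OR 0 = 0
g3 = 0 XOR 0 = 0
g4 = 1 NAND 0 = 1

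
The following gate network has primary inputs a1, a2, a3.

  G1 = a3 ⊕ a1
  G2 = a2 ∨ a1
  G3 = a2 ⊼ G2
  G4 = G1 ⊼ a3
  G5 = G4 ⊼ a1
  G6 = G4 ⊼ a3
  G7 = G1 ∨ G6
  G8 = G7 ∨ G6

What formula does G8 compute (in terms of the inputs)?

((a3 ⊕ a1) ∨ (((a3 ⊕ a1) ⊼ a3) ⊼ a3)) ∨ (((a3 ⊕ a1) ⊼ a3) ⊼ a3)

G1 = a3 ⊕ a1
G4 = G1 ⊼ a3 = (a3 ⊕ a1) ⊼ a3
G6 = G4 ⊼ a3 = ((a3 ⊕ a1) ⊼ a3) ⊼ a3
G7 = G1 ∨ G6 = (a3 ⊕ a1) ∨ (((a3 ⊕ a1) ⊼ a3) ⊼ a3)
G8 = G7 ∨ G6 = ((a3 ⊕ a1) ∨ (((a3 ⊕ a1) ⊼ a3) ⊼ a3)) ∨ (((a3 ⊕ a1) ⊼ a3) ⊼ a3)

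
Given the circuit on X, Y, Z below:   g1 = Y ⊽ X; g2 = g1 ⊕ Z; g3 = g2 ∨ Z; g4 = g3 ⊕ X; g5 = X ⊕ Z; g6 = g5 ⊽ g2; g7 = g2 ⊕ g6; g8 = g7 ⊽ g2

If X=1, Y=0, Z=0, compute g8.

g1 = 0 ⊽ 1 = 0
g2 = 0 ⊕ 0 = 0
g5 = 1 ⊕ 0 = 1
g6 = 1 ⊽ 0 = 0
g7 = 0 ⊕ 0 = 0
g8 = 0 ⊽ 0 = 1

1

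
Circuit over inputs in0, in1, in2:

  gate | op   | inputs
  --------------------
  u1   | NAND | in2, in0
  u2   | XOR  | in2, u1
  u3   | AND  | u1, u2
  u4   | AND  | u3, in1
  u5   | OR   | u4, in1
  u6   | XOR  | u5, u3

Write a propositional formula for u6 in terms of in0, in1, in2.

((((in2 NAND in0) AND (in2 XOR (in2 NAND in0))) AND in1) OR in1) XOR ((in2 NAND in0) AND (in2 XOR (in2 NAND in0)))

u1 = in2 NAND in0
u2 = in2 XOR u1 = in2 XOR (in2 NAND in0)
u3 = u1 AND u2 = (in2 NAND in0) AND (in2 XOR (in2 NAND in0))
u4 = u3 AND in1 = ((in2 NAND in0) AND (in2 XOR (in2 NAND in0))) AND in1
u5 = u4 OR in1 = (((in2 NAND in0) AND (in2 XOR (in2 NAND in0))) AND in1) OR in1
u6 = u5 XOR u3 = ((((in2 NAND in0) AND (in2 XOR (in2 NAND in0))) AND in1) OR in1) XOR ((in2 NAND in0) AND (in2 XOR (in2 NAND in0)))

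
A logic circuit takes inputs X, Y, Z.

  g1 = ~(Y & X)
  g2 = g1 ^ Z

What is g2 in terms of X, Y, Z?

(~(Y & X)) ^ Z

g1 = ~(Y & X)
g2 = g1 ^ Z = (~(Y & X)) ^ Z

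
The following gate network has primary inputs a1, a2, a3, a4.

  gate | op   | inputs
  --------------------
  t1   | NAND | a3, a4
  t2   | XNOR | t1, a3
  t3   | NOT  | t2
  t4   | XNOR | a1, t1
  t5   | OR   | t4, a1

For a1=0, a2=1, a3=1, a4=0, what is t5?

0

t1 = 1 NAND 0 = 1
t4 = 0 XNOR 1 = 0
t5 = 0 OR 0 = 0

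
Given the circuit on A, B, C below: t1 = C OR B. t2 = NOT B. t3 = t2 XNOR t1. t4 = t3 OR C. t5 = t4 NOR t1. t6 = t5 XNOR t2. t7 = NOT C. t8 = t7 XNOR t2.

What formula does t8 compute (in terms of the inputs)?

NOT C XNOR NOT B

t2 = NOT B
t7 = NOT C
t8 = t7 XNOR t2 = NOT C XNOR NOT B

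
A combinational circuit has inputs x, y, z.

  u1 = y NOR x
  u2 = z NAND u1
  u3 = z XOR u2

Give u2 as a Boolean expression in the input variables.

z NAND (y NOR x)

u1 = y NOR x
u2 = z NAND u1 = z NAND (y NOR x)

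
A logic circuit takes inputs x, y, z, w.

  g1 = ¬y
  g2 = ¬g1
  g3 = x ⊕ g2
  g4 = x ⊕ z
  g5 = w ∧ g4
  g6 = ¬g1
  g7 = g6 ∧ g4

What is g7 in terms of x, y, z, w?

¬¬y ∧ (x ⊕ z)

g1 = ¬y
g4 = x ⊕ z
g6 = ¬g1 = ¬¬y
g7 = g6 ∧ g4 = ¬¬y ∧ (x ⊕ z)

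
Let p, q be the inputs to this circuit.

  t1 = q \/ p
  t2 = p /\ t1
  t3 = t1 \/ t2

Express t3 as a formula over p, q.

(q \/ p) \/ (p /\ (q \/ p))

t1 = q \/ p
t2 = p /\ t1 = p /\ (q \/ p)
t3 = t1 \/ t2 = (q \/ p) \/ (p /\ (q \/ p))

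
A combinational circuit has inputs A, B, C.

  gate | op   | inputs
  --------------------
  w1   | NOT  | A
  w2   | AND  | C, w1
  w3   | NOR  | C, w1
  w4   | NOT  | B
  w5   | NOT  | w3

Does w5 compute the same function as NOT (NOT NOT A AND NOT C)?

Yes

w1 = NOT A
w3 = C NOR w1 = C NOR NOT A
w5 = NOT w3 = NOT (C NOR NOT A)
At A=1, B=0, C=0: circuit gives 0, formula gives 0.
At A=0, B=0, C=0: circuit gives 1, formula gives 1.
Agrees on all 8 inputs.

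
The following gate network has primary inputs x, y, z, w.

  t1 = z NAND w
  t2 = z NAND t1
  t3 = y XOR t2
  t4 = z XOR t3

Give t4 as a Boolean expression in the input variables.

t1 = z NAND w
t2 = z NAND t1 = z NAND (z NAND w)
t3 = y XOR t2 = y XOR (z NAND (z NAND w))
t4 = z XOR t3 = z XOR (y XOR (z NAND (z NAND w)))

z XOR (y XOR (z NAND (z NAND w)))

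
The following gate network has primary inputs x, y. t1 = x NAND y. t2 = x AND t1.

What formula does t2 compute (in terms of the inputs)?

t1 = x NAND y
t2 = x AND t1 = x AND (x NAND y)

x AND (x NAND y)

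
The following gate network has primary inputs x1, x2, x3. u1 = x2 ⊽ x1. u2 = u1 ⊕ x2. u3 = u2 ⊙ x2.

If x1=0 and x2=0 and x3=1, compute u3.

0

u1 = 0 ⊽ 0 = 1
u2 = 1 ⊕ 0 = 1
u3 = 1 ⊙ 0 = 0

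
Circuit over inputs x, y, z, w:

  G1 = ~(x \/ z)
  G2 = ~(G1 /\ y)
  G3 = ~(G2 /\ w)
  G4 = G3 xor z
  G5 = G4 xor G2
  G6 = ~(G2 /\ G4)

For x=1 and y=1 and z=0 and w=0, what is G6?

G1 = ~(1 \/ 0) = 0
G2 = ~(0 /\ 1) = 1
G3 = ~(1 /\ 0) = 1
G4 = 1 xor 0 = 1
G6 = ~(1 /\ 1) = 0

0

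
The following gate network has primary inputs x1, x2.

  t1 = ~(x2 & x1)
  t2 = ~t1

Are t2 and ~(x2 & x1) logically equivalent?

t1 = ~(x2 & x1)
t2 = ~t1 = ~(~(x2 & x1))
At x1=0, x2=0: circuit gives 0, formula gives 1.

No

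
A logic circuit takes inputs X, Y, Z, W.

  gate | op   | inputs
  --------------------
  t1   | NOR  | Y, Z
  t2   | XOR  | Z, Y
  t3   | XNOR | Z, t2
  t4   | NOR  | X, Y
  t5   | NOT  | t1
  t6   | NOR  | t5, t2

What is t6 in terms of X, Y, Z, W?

NOT (Y NOR Z) NOR (Z XOR Y)

t1 = Y NOR Z
t2 = Z XOR Y
t5 = NOT t1 = NOT (Y NOR Z)
t6 = t5 NOR t2 = NOT (Y NOR Z) NOR (Z XOR Y)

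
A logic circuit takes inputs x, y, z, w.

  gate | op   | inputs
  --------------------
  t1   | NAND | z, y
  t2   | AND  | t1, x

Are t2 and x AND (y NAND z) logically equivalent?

Yes

t1 = z NAND y
t2 = t1 AND x = (z NAND y) AND x
At x=0, y=0, z=0, w=0: circuit gives 0, formula gives 0.
At x=1, y=0, z=0, w=0: circuit gives 1, formula gives 1.
Agrees on all 16 inputs.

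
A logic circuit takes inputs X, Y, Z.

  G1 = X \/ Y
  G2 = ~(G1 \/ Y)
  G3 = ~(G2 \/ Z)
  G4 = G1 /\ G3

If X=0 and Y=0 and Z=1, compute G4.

G1 = 0 \/ 0 = 0
G2 = ~(0 \/ 0) = 1
G3 = ~(1 \/ 1) = 0
G4 = 0 /\ 0 = 0

0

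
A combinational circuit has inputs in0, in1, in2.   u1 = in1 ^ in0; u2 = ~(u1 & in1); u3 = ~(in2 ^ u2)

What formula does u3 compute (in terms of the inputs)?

~(in2 ^ (~((in1 ^ in0) & in1)))

u1 = in1 ^ in0
u2 = ~(u1 & in1) = ~((in1 ^ in0) & in1)
u3 = ~(in2 ^ u2) = ~(in2 ^ (~((in1 ^ in0) & in1)))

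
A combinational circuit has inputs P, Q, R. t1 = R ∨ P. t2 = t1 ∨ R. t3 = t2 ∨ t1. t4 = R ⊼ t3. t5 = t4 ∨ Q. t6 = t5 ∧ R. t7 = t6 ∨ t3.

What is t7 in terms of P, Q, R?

(((R ⊼ (((R ∨ P) ∨ R) ∨ (R ∨ P))) ∨ Q) ∧ R) ∨ (((R ∨ P) ∨ R) ∨ (R ∨ P))

t1 = R ∨ P
t2 = t1 ∨ R = (R ∨ P) ∨ R
t3 = t2 ∨ t1 = ((R ∨ P) ∨ R) ∨ (R ∨ P)
t4 = R ⊼ t3 = R ⊼ (((R ∨ P) ∨ R) ∨ (R ∨ P))
t5 = t4 ∨ Q = (R ⊼ (((R ∨ P) ∨ R) ∨ (R ∨ P))) ∨ Q
t6 = t5 ∧ R = ((R ⊼ (((R ∨ P) ∨ R) ∨ (R ∨ P))) ∨ Q) ∧ R
t7 = t6 ∨ t3 = (((R ⊼ (((R ∨ P) ∨ R) ∨ (R ∨ P))) ∨ Q) ∧ R) ∨ (((R ∨ P) ∨ R) ∨ (R ∨ P))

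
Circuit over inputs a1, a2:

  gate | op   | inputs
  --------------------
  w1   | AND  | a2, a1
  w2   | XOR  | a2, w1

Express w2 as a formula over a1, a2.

a2 XOR (a2 AND a1)

w1 = a2 AND a1
w2 = a2 XOR w1 = a2 XOR (a2 AND a1)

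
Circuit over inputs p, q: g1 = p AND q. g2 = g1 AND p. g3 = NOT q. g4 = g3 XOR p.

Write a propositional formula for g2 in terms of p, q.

g1 = p AND q
g2 = g1 AND p = (p AND q) AND p

(p AND q) AND p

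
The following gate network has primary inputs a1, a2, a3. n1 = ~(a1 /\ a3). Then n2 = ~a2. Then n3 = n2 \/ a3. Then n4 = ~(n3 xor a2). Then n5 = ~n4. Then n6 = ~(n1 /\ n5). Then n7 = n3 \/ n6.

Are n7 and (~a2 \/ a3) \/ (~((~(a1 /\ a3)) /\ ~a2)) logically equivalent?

No

n1 = ~(a1 /\ a3)
n2 = ~a2
n3 = n2 \/ a3 = ~a2 \/ a3
n4 = ~(n3 xor a2) = ~((~a2 \/ a3) xor a2)
n5 = ~n4 = ~(~((~a2 \/ a3) xor a2))
n6 = ~(n1 /\ n5) = ~((~(a1 /\ a3)) /\ ~(~((~a2 \/ a3) xor a2)))
n7 = n3 \/ n6 = (~a2 \/ a3) \/ (~((~(a1 /\ a3)) /\ ~(~((~a2 \/ a3) xor a2))))
At a1=0, a2=1, a3=0: circuit gives 0, formula gives 1.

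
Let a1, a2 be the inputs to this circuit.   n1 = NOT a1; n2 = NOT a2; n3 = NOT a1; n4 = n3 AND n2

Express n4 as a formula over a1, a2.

n2 = NOT a2
n3 = NOT a1
n4 = n3 AND n2 = NOT a1 AND NOT a2

NOT a1 AND NOT a2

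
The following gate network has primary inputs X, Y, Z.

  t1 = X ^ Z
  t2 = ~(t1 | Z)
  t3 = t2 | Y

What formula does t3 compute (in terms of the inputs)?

(~((X ^ Z) | Z)) | Y

t1 = X ^ Z
t2 = ~(t1 | Z) = ~((X ^ Z) | Z)
t3 = t2 | Y = (~((X ^ Z) | Z)) | Y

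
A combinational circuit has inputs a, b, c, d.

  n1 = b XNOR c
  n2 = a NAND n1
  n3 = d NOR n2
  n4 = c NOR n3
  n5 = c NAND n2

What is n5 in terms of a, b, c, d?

n1 = b XNOR c
n2 = a NAND n1 = a NAND (b XNOR c)
n5 = c NAND n2 = c NAND (a NAND (b XNOR c))

c NAND (a NAND (b XNOR c))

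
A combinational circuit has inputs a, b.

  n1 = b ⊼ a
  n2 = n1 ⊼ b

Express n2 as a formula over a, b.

n1 = b ⊼ a
n2 = n1 ⊼ b = (b ⊼ a) ⊼ b

(b ⊼ a) ⊼ b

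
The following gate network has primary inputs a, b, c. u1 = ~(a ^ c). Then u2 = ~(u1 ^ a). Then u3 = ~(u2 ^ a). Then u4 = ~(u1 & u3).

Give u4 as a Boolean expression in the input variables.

~((~(a ^ c)) & (~((~((~(a ^ c)) ^ a)) ^ a)))

u1 = ~(a ^ c)
u2 = ~(u1 ^ a) = ~((~(a ^ c)) ^ a)
u3 = ~(u2 ^ a) = ~((~((~(a ^ c)) ^ a)) ^ a)
u4 = ~(u1 & u3) = ~((~(a ^ c)) & (~((~((~(a ^ c)) ^ a)) ^ a)))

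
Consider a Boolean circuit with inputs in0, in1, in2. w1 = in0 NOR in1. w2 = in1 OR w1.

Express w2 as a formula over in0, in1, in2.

w1 = in0 NOR in1
w2 = in1 OR w1 = in1 OR (in0 NOR in1)

in1 OR (in0 NOR in1)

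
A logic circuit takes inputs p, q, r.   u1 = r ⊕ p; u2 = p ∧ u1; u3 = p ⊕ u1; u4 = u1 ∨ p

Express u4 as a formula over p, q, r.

u1 = r ⊕ p
u4 = u1 ∨ p = (r ⊕ p) ∨ p

(r ⊕ p) ∨ p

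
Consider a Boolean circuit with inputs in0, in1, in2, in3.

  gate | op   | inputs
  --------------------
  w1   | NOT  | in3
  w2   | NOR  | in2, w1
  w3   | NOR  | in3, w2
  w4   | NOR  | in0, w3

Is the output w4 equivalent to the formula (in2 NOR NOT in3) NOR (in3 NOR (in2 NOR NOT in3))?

w1 = NOT in3
w2 = in2 NOR w1 = in2 NOR NOT in3
w3 = in3 NOR w2 = in3 NOR (in2 NOR NOT in3)
w4 = in0 NOR w3 = in0 NOR (in3 NOR (in2 NOR NOT in3))
At in0=0, in1=0, in2=0, in3=1: circuit gives 1, formula gives 0.

No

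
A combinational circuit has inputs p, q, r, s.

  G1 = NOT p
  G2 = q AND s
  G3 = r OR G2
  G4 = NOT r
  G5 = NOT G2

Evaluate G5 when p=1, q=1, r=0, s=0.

1

G2 = 1 AND 0 = 0
G5 = NOT 0 = 1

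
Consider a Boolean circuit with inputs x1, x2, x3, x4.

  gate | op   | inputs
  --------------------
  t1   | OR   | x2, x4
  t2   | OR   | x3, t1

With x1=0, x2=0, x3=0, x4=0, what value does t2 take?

0

t1 = 0 OR 0 = 0
t2 = 0 OR 0 = 0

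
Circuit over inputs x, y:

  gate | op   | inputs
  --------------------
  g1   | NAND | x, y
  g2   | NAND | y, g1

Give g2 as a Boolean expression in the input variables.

g1 = x NAND y
g2 = y NAND g1 = y NAND (x NAND y)

y NAND (x NAND y)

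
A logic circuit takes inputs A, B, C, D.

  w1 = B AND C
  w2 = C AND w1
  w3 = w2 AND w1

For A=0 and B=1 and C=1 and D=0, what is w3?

1

w1 = 1 AND 1 = 1
w2 = 1 AND 1 = 1
w3 = 1 AND 1 = 1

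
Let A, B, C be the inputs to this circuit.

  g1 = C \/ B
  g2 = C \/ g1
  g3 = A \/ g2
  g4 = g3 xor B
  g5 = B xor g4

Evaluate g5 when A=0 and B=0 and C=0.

g1 = 0 \/ 0 = 0
g2 = 0 \/ 0 = 0
g3 = 0 \/ 0 = 0
g4 = 0 xor 0 = 0
g5 = 0 xor 0 = 0

0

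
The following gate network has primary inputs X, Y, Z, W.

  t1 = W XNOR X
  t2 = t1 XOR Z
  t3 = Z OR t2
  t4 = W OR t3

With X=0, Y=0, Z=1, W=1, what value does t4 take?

1

t1 = 1 XNOR 0 = 0
t2 = 0 XOR 1 = 1
t3 = 1 OR 1 = 1
t4 = 1 OR 1 = 1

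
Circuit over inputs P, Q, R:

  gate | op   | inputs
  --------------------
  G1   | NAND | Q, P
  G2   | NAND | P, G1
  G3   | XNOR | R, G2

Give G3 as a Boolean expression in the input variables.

G1 = Q NAND P
G2 = P NAND G1 = P NAND (Q NAND P)
G3 = R XNOR G2 = R XNOR (P NAND (Q NAND P))

R XNOR (P NAND (Q NAND P))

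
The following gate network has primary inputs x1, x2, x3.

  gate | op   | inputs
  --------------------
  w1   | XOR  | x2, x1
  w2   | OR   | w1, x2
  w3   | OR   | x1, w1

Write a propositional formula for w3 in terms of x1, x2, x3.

x1 OR (x2 XOR x1)

w1 = x2 XOR x1
w3 = x1 OR w1 = x1 OR (x2 XOR x1)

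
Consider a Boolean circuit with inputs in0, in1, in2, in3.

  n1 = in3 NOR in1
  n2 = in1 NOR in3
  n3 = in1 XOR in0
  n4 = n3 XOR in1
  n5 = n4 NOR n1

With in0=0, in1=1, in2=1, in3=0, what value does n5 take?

1

n1 = 0 NOR 1 = 0
n3 = 1 XOR 0 = 1
n4 = 1 XOR 1 = 0
n5 = 0 NOR 0 = 1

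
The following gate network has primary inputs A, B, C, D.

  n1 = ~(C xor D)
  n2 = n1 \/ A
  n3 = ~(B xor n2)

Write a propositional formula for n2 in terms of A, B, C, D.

(~(C xor D)) \/ A

n1 = ~(C xor D)
n2 = n1 \/ A = (~(C xor D)) \/ A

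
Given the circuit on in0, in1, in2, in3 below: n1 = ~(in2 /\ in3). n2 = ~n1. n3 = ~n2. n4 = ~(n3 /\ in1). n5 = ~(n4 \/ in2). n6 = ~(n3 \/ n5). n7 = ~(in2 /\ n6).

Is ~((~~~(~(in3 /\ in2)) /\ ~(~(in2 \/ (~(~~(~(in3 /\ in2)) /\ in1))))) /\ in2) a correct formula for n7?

n1 = ~(in2 /\ in3)
n2 = ~n1 = ~(~(in2 /\ in3))
n3 = ~n2 = ~~(~(in2 /\ in3))
n4 = ~(n3 /\ in1) = ~(~~(~(in2 /\ in3)) /\ in1)
n5 = ~(n4 \/ in2) = ~((~(~~(~(in2 /\ in3)) /\ in1)) \/ in2)
n6 = ~(n3 \/ n5) = ~(~~(~(in2 /\ in3)) \/ (~((~(~~(~(in2 /\ in3)) /\ in1)) \/ in2)))
n7 = ~(in2 /\ n6) = ~(in2 /\ (~(~~(~(in2 /\ in3)) \/ (~((~(~~(~(in2 /\ in3)) /\ in1)) \/ in2)))))
At in0=0, in1=0, in2=1, in3=1: circuit gives 0, formula gives 0.
At in0=0, in1=0, in2=0, in3=0: circuit gives 1, formula gives 1.
Agrees on all 16 inputs.

Yes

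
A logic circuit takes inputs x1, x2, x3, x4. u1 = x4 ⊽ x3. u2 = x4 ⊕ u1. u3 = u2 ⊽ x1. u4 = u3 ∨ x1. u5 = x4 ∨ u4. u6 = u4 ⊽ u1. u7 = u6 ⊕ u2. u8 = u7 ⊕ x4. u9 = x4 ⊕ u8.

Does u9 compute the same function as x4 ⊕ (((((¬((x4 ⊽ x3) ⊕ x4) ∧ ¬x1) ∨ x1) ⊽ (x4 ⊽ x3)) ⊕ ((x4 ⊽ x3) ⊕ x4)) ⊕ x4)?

Yes

u1 = x4 ⊽ x3
u2 = x4 ⊕ u1 = x4 ⊕ (x4 ⊽ x3)
u3 = u2 ⊽ x1 = (x4 ⊕ (x4 ⊽ x3)) ⊽ x1
u4 = u3 ∨ x1 = ((x4 ⊕ (x4 ⊽ x3)) ⊽ x1) ∨ x1
u6 = u4 ⊽ u1 = (((x4 ⊕ (x4 ⊽ x3)) ⊽ x1) ∨ x1) ⊽ (x4 ⊽ x3)
u7 = u6 ⊕ u2 = ((((x4 ⊕ (x4 ⊽ x3)) ⊽ x1) ∨ x1) ⊽ (x4 ⊽ x3)) ⊕ (x4 ⊕ (x4 ⊽ x3))
u8 = u7 ⊕ x4 = (((((x4 ⊕ (x4 ⊽ x3)) ⊽ x1) ∨ x1) ⊽ (x4 ⊽ x3)) ⊕ (x4 ⊕ (x4 ⊽ x3))) ⊕ x4
u9 = x4 ⊕ u8 = x4 ⊕ ((((((x4 ⊕ (x4 ⊽ x3)) ⊽ x1) ∨ x1) ⊽ (x4 ⊽ x3)) ⊕ (x4 ⊕ (x4 ⊽ x3))) ⊕ x4)
At x1=0, x2=0, x3=0, x4=1: circuit gives 0, formula gives 0.
At x1=0, x2=0, x3=0, x4=0: circuit gives 1, formula gives 1.
Agrees on all 16 inputs.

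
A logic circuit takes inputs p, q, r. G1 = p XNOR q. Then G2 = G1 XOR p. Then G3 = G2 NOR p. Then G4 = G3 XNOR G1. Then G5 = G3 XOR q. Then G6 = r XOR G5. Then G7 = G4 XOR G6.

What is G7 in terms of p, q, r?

G1 = p XNOR q
G2 = G1 XOR p = (p XNOR q) XOR p
G3 = G2 NOR p = ((p XNOR q) XOR p) NOR p
G4 = G3 XNOR G1 = (((p XNOR q) XOR p) NOR p) XNOR (p XNOR q)
G5 = G3 XOR q = (((p XNOR q) XOR p) NOR p) XOR q
G6 = r XOR G5 = r XOR ((((p XNOR q) XOR p) NOR p) XOR q)
G7 = G4 XOR G6 = ((((p XNOR q) XOR p) NOR p) XNOR (p XNOR q)) XOR (r XOR ((((p XNOR q) XOR p) NOR p) XOR q))

((((p XNOR q) XOR p) NOR p) XNOR (p XNOR q)) XOR (r XOR ((((p XNOR q) XOR p) NOR p) XOR q))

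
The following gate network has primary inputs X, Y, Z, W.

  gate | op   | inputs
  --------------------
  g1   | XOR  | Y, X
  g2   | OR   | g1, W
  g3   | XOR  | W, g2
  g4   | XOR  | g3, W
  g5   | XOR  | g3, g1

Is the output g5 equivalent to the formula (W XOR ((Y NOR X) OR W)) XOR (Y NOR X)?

g1 = Y XOR X
g2 = g1 OR W = (Y XOR X) OR W
g3 = W XOR g2 = W XOR ((Y XOR X) OR W)
g5 = g3 XOR g1 = (W XOR ((Y XOR X) OR W)) XOR (Y XOR X)
At X=0, Y=0, Z=0, W=1: circuit gives 0, formula gives 1.

No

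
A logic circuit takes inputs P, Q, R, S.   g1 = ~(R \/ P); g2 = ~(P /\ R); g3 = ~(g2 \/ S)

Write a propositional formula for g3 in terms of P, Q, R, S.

~((~(P /\ R)) \/ S)

g2 = ~(P /\ R)
g3 = ~(g2 \/ S) = ~((~(P /\ R)) \/ S)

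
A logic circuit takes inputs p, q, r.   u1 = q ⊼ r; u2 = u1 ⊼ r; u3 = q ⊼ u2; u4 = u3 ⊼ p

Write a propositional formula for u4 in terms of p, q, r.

(q ⊼ ((q ⊼ r) ⊼ r)) ⊼ p

u1 = q ⊼ r
u2 = u1 ⊼ r = (q ⊼ r) ⊼ r
u3 = q ⊼ u2 = q ⊼ ((q ⊼ r) ⊼ r)
u4 = u3 ⊼ p = (q ⊼ ((q ⊼ r) ⊼ r)) ⊼ p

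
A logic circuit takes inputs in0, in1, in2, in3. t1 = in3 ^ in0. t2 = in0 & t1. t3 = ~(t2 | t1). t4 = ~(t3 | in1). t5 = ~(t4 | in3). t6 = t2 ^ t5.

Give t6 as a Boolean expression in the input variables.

(in0 & (in3 ^ in0)) ^ (~((~((~((in0 & (in3 ^ in0)) | (in3 ^ in0))) | in1)) | in3))

t1 = in3 ^ in0
t2 = in0 & t1 = in0 & (in3 ^ in0)
t3 = ~(t2 | t1) = ~((in0 & (in3 ^ in0)) | (in3 ^ in0))
t4 = ~(t3 | in1) = ~((~((in0 & (in3 ^ in0)) | (in3 ^ in0))) | in1)
t5 = ~(t4 | in3) = ~((~((~((in0 & (in3 ^ in0)) | (in3 ^ in0))) | in1)) | in3)
t6 = t2 ^ t5 = (in0 & (in3 ^ in0)) ^ (~((~((~((in0 & (in3 ^ in0)) | (in3 ^ in0))) | in1)) | in3))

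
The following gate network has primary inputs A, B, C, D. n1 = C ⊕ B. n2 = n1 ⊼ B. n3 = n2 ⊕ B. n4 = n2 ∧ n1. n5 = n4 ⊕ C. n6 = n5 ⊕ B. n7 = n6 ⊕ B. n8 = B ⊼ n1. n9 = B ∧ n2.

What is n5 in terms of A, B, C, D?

(((C ⊕ B) ⊼ B) ∧ (C ⊕ B)) ⊕ C

n1 = C ⊕ B
n2 = n1 ⊼ B = (C ⊕ B) ⊼ B
n4 = n2 ∧ n1 = ((C ⊕ B) ⊼ B) ∧ (C ⊕ B)
n5 = n4 ⊕ C = (((C ⊕ B) ⊼ B) ∧ (C ⊕ B)) ⊕ C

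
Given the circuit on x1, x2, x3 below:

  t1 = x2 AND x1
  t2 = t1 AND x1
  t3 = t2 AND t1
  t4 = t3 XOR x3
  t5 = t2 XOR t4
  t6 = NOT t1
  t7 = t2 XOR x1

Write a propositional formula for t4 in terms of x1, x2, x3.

t1 = x2 AND x1
t2 = t1 AND x1 = (x2 AND x1) AND x1
t3 = t2 AND t1 = ((x2 AND x1) AND x1) AND (x2 AND x1)
t4 = t3 XOR x3 = (((x2 AND x1) AND x1) AND (x2 AND x1)) XOR x3

(((x2 AND x1) AND x1) AND (x2 AND x1)) XOR x3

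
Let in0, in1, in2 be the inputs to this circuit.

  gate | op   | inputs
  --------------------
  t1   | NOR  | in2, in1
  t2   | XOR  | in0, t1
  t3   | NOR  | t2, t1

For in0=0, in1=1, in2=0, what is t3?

t1 = 0 NOR 1 = 0
t2 = 0 XOR 0 = 0
t3 = 0 NOR 0 = 1

1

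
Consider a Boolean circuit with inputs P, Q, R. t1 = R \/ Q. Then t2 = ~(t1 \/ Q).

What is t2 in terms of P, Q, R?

t1 = R \/ Q
t2 = ~(t1 \/ Q) = ~((R \/ Q) \/ Q)

~((R \/ Q) \/ Q)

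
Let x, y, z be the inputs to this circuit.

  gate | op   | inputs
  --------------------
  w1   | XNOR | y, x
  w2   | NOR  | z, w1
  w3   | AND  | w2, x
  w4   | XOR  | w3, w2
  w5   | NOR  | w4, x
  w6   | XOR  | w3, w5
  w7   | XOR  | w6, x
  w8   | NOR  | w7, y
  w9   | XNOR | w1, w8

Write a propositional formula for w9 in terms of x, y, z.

w1 = y XNOR x
w2 = z NOR w1 = z NOR (y XNOR x)
w3 = w2 AND x = (z NOR (y XNOR x)) AND x
w4 = w3 XOR w2 = ((z NOR (y XNOR x)) AND x) XOR (z NOR (y XNOR x))
w5 = w4 NOR x = (((z NOR (y XNOR x)) AND x) XOR (z NOR (y XNOR x))) NOR x
w6 = w3 XOR w5 = ((z NOR (y XNOR x)) AND x) XOR ((((z NOR (y XNOR x)) AND x) XOR (z NOR (y XNOR x))) NOR x)
w7 = w6 XOR x = (((z NOR (y XNOR x)) AND x) XOR ((((z NOR (y XNOR x)) AND x) XOR (z NOR (y XNOR x))) NOR x)) XOR x
w8 = w7 NOR y = ((((z NOR (y XNOR x)) AND x) XOR ((((z NOR (y XNOR x)) AND x) XOR (z NOR (y XNOR x))) NOR x)) XOR x) NOR y
w9 = w1 XNOR w8 = (y XNOR x) XNOR (((((z NOR (y XNOR x)) AND x) XOR ((((z NOR (y XNOR x)) AND x) XOR (z NOR (y XNOR x))) NOR x)) XOR x) NOR y)

(y XNOR x) XNOR (((((z NOR (y XNOR x)) AND x) XOR ((((z NOR (y XNOR x)) AND x) XOR (z NOR (y XNOR x))) NOR x)) XOR x) NOR y)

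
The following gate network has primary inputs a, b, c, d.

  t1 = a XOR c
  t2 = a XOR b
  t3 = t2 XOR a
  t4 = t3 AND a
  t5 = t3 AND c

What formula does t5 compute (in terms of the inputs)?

t2 = a XOR b
t3 = t2 XOR a = (a XOR b) XOR a
t5 = t3 AND c = ((a XOR b) XOR a) AND c

((a XOR b) XOR a) AND c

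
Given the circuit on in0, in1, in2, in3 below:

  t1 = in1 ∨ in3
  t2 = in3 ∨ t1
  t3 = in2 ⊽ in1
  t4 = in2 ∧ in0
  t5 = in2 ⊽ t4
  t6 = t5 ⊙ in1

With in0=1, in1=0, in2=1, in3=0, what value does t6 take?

t4 = 1 ∧ 1 = 1
t5 = 1 ⊽ 1 = 0
t6 = 0 ⊙ 0 = 1

1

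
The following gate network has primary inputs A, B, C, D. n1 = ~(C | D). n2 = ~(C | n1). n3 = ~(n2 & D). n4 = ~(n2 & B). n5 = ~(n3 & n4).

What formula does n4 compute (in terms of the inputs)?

~((~(C | (~(C | D)))) & B)

n1 = ~(C | D)
n2 = ~(C | n1) = ~(C | (~(C | D)))
n4 = ~(n2 & B) = ~((~(C | (~(C | D)))) & B)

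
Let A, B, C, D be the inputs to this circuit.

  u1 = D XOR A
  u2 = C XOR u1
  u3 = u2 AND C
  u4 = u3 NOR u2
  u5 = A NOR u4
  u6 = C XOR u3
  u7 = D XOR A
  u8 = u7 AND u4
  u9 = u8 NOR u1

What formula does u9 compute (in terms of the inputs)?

((D XOR A) AND (((C XOR (D XOR A)) AND C) NOR (C XOR (D XOR A)))) NOR (D XOR A)

u1 = D XOR A
u2 = C XOR u1 = C XOR (D XOR A)
u3 = u2 AND C = (C XOR (D XOR A)) AND C
u4 = u3 NOR u2 = ((C XOR (D XOR A)) AND C) NOR (C XOR (D XOR A))
u7 = D XOR A
u8 = u7 AND u4 = (D XOR A) AND (((C XOR (D XOR A)) AND C) NOR (C XOR (D XOR A)))
u9 = u8 NOR u1 = ((D XOR A) AND (((C XOR (D XOR A)) AND C) NOR (C XOR (D XOR A)))) NOR (D XOR A)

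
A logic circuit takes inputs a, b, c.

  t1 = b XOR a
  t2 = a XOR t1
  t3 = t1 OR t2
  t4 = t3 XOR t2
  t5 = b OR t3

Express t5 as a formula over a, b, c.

b OR ((b XOR a) OR (a XOR (b XOR a)))

t1 = b XOR a
t2 = a XOR t1 = a XOR (b XOR a)
t3 = t1 OR t2 = (b XOR a) OR (a XOR (b XOR a))
t5 = b OR t3 = b OR ((b XOR a) OR (a XOR (b XOR a)))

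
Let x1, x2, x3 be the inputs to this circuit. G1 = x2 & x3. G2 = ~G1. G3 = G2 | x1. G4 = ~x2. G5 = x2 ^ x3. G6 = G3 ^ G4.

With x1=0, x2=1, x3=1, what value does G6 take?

G1 = 1 & 1 = 1
G2 = ~1 = 0
G3 = 0 | 0 = 0
G4 = ~1 = 0
G6 = 0 ^ 0 = 0

0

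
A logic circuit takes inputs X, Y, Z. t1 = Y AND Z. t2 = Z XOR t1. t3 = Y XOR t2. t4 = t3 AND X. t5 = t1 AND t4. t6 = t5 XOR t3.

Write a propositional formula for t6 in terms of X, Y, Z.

((Y AND Z) AND ((Y XOR (Z XOR (Y AND Z))) AND X)) XOR (Y XOR (Z XOR (Y AND Z)))

t1 = Y AND Z
t2 = Z XOR t1 = Z XOR (Y AND Z)
t3 = Y XOR t2 = Y XOR (Z XOR (Y AND Z))
t4 = t3 AND X = (Y XOR (Z XOR (Y AND Z))) AND X
t5 = t1 AND t4 = (Y AND Z) AND ((Y XOR (Z XOR (Y AND Z))) AND X)
t6 = t5 XOR t3 = ((Y AND Z) AND ((Y XOR (Z XOR (Y AND Z))) AND X)) XOR (Y XOR (Z XOR (Y AND Z)))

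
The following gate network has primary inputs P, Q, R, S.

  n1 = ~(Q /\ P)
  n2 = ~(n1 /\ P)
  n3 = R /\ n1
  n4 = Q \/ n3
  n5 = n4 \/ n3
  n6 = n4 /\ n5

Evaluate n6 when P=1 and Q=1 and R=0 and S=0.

n1 = ~(1 /\ 1) = 0
n3 = 0 /\ 0 = 0
n4 = 1 \/ 0 = 1
n5 = 1 \/ 0 = 1
n6 = 1 /\ 1 = 1

1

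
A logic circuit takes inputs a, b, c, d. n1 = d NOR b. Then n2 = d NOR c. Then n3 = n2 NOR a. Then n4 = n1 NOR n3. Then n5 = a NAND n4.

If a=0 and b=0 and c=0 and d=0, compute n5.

n1 = 0 NOR 0 = 1
n2 = 0 NOR 0 = 1
n3 = 1 NOR 0 = 0
n4 = 1 NOR 0 = 0
n5 = 0 NAND 0 = 1

1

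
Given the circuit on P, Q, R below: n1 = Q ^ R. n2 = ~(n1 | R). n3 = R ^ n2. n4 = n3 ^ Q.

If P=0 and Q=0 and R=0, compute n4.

1

n1 = 0 ^ 0 = 0
n2 = ~(0 | 0) = 1
n3 = 0 ^ 1 = 1
n4 = 1 ^ 0 = 1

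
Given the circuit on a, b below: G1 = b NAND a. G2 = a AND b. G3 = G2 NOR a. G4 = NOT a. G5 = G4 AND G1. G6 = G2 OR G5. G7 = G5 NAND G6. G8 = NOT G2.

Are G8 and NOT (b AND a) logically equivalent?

G2 = a AND b
G8 = NOT G2 = NOT (a AND b)
At a=1, b=1: circuit gives 0, formula gives 0.
At a=0, b=0: circuit gives 1, formula gives 1.
Agrees on all 4 inputs.

Yes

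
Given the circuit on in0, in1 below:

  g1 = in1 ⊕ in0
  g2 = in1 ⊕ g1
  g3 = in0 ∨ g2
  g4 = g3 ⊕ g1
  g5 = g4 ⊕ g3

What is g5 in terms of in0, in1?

g1 = in1 ⊕ in0
g2 = in1 ⊕ g1 = in1 ⊕ (in1 ⊕ in0)
g3 = in0 ∨ g2 = in0 ∨ (in1 ⊕ (in1 ⊕ in0))
g4 = g3 ⊕ g1 = (in0 ∨ (in1 ⊕ (in1 ⊕ in0))) ⊕ (in1 ⊕ in0)
g5 = g4 ⊕ g3 = ((in0 ∨ (in1 ⊕ (in1 ⊕ in0))) ⊕ (in1 ⊕ in0)) ⊕ (in0 ∨ (in1 ⊕ (in1 ⊕ in0)))

((in0 ∨ (in1 ⊕ (in1 ⊕ in0))) ⊕ (in1 ⊕ in0)) ⊕ (in0 ∨ (in1 ⊕ (in1 ⊕ in0)))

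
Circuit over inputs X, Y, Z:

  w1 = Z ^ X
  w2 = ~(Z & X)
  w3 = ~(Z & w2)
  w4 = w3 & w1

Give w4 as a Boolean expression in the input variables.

(~(Z & (~(Z & X)))) & (Z ^ X)

w1 = Z ^ X
w2 = ~(Z & X)
w3 = ~(Z & w2) = ~(Z & (~(Z & X)))
w4 = w3 & w1 = (~(Z & (~(Z & X)))) & (Z ^ X)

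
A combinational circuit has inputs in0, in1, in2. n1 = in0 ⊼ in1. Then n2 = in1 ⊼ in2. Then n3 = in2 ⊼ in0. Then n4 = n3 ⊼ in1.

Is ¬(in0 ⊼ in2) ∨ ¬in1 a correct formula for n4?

n3 = in2 ⊼ in0
n4 = n3 ⊼ in1 = (in2 ⊼ in0) ⊼ in1
At in0=0, in1=1, in2=0: circuit gives 0, formula gives 0.
At in0=0, in1=0, in2=0: circuit gives 1, formula gives 1.
Agrees on all 8 inputs.

Yes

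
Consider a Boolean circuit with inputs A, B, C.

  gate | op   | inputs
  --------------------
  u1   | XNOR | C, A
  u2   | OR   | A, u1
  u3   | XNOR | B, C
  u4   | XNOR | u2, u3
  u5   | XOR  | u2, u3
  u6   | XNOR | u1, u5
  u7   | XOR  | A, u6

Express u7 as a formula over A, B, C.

u1 = C XNOR A
u2 = A OR u1 = A OR (C XNOR A)
u3 = B XNOR C
u5 = u2 XOR u3 = (A OR (C XNOR A)) XOR (B XNOR C)
u6 = u1 XNOR u5 = (C XNOR A) XNOR ((A OR (C XNOR A)) XOR (B XNOR C))
u7 = A XOR u6 = A XOR ((C XNOR A) XNOR ((A OR (C XNOR A)) XOR (B XNOR C)))

A XOR ((C XNOR A) XNOR ((A OR (C XNOR A)) XOR (B XNOR C)))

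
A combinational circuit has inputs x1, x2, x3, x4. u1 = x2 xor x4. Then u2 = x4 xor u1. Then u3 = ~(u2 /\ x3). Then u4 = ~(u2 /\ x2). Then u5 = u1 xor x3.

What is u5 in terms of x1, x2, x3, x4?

u1 = x2 xor x4
u5 = u1 xor x3 = (x2 xor x4) xor x3

(x2 xor x4) xor x3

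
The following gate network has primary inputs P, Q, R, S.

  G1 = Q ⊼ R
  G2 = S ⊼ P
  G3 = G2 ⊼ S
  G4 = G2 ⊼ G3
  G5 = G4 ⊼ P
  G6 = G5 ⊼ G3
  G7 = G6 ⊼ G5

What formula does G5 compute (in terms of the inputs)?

((S ⊼ P) ⊼ ((S ⊼ P) ⊼ S)) ⊼ P

G2 = S ⊼ P
G3 = G2 ⊼ S = (S ⊼ P) ⊼ S
G4 = G2 ⊼ G3 = (S ⊼ P) ⊼ ((S ⊼ P) ⊼ S)
G5 = G4 ⊼ P = ((S ⊼ P) ⊼ ((S ⊼ P) ⊼ S)) ⊼ P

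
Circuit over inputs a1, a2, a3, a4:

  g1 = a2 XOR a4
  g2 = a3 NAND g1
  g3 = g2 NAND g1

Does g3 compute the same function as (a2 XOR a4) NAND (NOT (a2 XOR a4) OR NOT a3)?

Yes

g1 = a2 XOR a4
g2 = a3 NAND g1 = a3 NAND (a2 XOR a4)
g3 = g2 NAND g1 = (a3 NAND (a2 XOR a4)) NAND (a2 XOR a4)
At a1=0, a2=0, a3=0, a4=1: circuit gives 0, formula gives 0.
At a1=0, a2=0, a3=0, a4=0: circuit gives 1, formula gives 1.
Agrees on all 16 inputs.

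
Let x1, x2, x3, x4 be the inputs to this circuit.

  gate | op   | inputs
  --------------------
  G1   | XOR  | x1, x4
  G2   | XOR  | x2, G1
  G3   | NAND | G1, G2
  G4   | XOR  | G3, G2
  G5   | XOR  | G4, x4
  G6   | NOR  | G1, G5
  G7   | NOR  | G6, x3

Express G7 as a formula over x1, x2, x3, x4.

((x1 XOR x4) NOR ((((x1 XOR x4) NAND (x2 XOR (x1 XOR x4))) XOR (x2 XOR (x1 XOR x4))) XOR x4)) NOR x3

G1 = x1 XOR x4
G2 = x2 XOR G1 = x2 XOR (x1 XOR x4)
G3 = G1 NAND G2 = (x1 XOR x4) NAND (x2 XOR (x1 XOR x4))
G4 = G3 XOR G2 = ((x1 XOR x4) NAND (x2 XOR (x1 XOR x4))) XOR (x2 XOR (x1 XOR x4))
G5 = G4 XOR x4 = (((x1 XOR x4) NAND (x2 XOR (x1 XOR x4))) XOR (x2 XOR (x1 XOR x4))) XOR x4
G6 = G1 NOR G5 = (x1 XOR x4) NOR ((((x1 XOR x4) NAND (x2 XOR (x1 XOR x4))) XOR (x2 XOR (x1 XOR x4))) XOR x4)
G7 = G6 NOR x3 = ((x1 XOR x4) NOR ((((x1 XOR x4) NAND (x2 XOR (x1 XOR x4))) XOR (x2 XOR (x1 XOR x4))) XOR x4)) NOR x3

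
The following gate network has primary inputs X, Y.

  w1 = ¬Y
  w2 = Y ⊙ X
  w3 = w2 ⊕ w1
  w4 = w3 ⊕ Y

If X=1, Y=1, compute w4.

w1 = ¬1 = 0
w2 = 1 ⊙ 1 = 1
w3 = 1 ⊕ 0 = 1
w4 = 1 ⊕ 1 = 0

0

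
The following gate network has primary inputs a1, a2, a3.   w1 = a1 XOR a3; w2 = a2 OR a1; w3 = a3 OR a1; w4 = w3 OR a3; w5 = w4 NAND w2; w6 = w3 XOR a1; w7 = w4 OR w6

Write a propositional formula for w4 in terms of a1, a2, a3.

w3 = a3 OR a1
w4 = w3 OR a3 = (a3 OR a1) OR a3

(a3 OR a1) OR a3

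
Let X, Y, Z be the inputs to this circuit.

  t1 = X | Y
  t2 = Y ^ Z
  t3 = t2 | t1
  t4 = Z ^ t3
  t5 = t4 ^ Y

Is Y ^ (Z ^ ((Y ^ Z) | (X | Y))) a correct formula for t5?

t1 = X | Y
t2 = Y ^ Z
t3 = t2 | t1 = (Y ^ Z) | (X | Y)
t4 = Z ^ t3 = Z ^ ((Y ^ Z) | (X | Y))
t5 = t4 ^ Y = (Z ^ ((Y ^ Z) | (X | Y))) ^ Y
At X=0, Y=0, Z=0: circuit gives 0, formula gives 0.
At X=0, Y=1, Z=1: circuit gives 1, formula gives 1.
Agrees on all 8 inputs.

Yes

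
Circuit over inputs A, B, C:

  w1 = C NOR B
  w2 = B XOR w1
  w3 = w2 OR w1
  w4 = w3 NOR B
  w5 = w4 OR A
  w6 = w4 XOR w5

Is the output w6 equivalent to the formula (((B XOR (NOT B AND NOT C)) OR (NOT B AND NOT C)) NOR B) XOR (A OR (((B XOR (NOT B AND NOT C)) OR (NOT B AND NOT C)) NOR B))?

w1 = C NOR B
w2 = B XOR w1 = B XOR (C NOR B)
w3 = w2 OR w1 = (B XOR (C NOR B)) OR (C NOR B)
w4 = w3 NOR B = ((B XOR (C NOR B)) OR (C NOR B)) NOR B
w5 = w4 OR A = (((B XOR (C NOR B)) OR (C NOR B)) NOR B) OR A
w6 = w4 XOR w5 = (((B XOR (C NOR B)) OR (C NOR B)) NOR B) XOR ((((B XOR (C NOR B)) OR (C NOR B)) NOR B) OR A)
At A=0, B=0, C=0: circuit gives 0, formula gives 0.
At A=1, B=0, C=0: circuit gives 1, formula gives 1.
Agrees on all 8 inputs.

Yes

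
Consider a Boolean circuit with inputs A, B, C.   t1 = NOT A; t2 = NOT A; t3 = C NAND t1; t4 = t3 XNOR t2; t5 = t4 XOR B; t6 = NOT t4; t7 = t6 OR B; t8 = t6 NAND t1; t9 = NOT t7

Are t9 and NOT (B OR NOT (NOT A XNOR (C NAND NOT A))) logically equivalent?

t1 = NOT A
t2 = NOT A
t3 = C NAND t1 = C NAND NOT A
t4 = t3 XNOR t2 = (C NAND NOT A) XNOR NOT A
t6 = NOT t4 = NOT ((C NAND NOT A) XNOR NOT A)
t7 = t6 OR B = NOT ((C NAND NOT A) XNOR NOT A) OR B
t9 = NOT t7 = NOT (NOT ((C NAND NOT A) XNOR NOT A) OR B)
At A=0, B=0, C=1: circuit gives 0, formula gives 0.
At A=0, B=0, C=0: circuit gives 1, formula gives 1.
Agrees on all 8 inputs.

Yes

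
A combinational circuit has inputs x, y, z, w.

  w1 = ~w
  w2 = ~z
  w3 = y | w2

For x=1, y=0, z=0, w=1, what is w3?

1

w2 = ~0 = 1
w3 = 0 | 1 = 1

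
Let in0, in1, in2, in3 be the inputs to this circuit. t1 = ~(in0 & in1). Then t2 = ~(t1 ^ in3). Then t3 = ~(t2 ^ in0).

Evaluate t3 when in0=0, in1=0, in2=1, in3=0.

1

t1 = ~(0 & 0) = 1
t2 = ~(1 ^ 0) = 0
t3 = ~(0 ^ 0) = 1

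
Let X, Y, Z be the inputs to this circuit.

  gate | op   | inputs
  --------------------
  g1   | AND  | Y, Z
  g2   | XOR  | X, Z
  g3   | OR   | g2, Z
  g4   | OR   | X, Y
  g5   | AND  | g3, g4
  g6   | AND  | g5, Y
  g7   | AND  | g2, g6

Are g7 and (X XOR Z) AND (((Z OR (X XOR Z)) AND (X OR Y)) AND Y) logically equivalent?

g2 = X XOR Z
g3 = g2 OR Z = (X XOR Z) OR Z
g4 = X OR Y
g5 = g3 AND g4 = ((X XOR Z) OR Z) AND (X OR Y)
g6 = g5 AND Y = (((X XOR Z) OR Z) AND (X OR Y)) AND Y
g7 = g2 AND g6 = (X XOR Z) AND ((((X XOR Z) OR Z) AND (X OR Y)) AND Y)
At X=0, Y=0, Z=0: circuit gives 0, formula gives 0.
At X=0, Y=1, Z=1: circuit gives 1, formula gives 1.
Agrees on all 8 inputs.

Yes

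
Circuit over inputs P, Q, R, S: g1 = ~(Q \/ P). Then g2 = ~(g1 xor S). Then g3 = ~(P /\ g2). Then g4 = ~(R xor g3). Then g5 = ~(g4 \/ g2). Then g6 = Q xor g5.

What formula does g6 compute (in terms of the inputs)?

Q xor (~((~(R xor (~(P /\ (~((~(Q \/ P)) xor S)))))) \/ (~((~(Q \/ P)) xor S))))

g1 = ~(Q \/ P)
g2 = ~(g1 xor S) = ~((~(Q \/ P)) xor S)
g3 = ~(P /\ g2) = ~(P /\ (~((~(Q \/ P)) xor S)))
g4 = ~(R xor g3) = ~(R xor (~(P /\ (~((~(Q \/ P)) xor S)))))
g5 = ~(g4 \/ g2) = ~((~(R xor (~(P /\ (~((~(Q \/ P)) xor S)))))) \/ (~((~(Q \/ P)) xor S)))
g6 = Q xor g5 = Q xor (~((~(R xor (~(P /\ (~((~(Q \/ P)) xor S)))))) \/ (~((~(Q \/ P)) xor S))))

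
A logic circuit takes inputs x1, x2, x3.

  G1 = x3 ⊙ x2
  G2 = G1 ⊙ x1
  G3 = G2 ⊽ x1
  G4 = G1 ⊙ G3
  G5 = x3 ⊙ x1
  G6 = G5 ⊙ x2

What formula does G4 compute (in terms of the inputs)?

G1 = x3 ⊙ x2
G2 = G1 ⊙ x1 = (x3 ⊙ x2) ⊙ x1
G3 = G2 ⊽ x1 = ((x3 ⊙ x2) ⊙ x1) ⊽ x1
G4 = G1 ⊙ G3 = (x3 ⊙ x2) ⊙ (((x3 ⊙ x2) ⊙ x1) ⊽ x1)

(x3 ⊙ x2) ⊙ (((x3 ⊙ x2) ⊙ x1) ⊽ x1)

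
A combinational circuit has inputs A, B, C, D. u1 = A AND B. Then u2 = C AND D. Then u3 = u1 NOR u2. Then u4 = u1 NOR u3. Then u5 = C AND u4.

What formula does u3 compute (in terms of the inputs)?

(A AND B) NOR (C AND D)

u1 = A AND B
u2 = C AND D
u3 = u1 NOR u2 = (A AND B) NOR (C AND D)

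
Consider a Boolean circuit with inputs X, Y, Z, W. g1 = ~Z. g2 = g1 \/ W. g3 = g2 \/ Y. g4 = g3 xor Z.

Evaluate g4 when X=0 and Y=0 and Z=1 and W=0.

1

g1 = ~1 = 0
g2 = 0 \/ 0 = 0
g3 = 0 \/ 0 = 0
g4 = 0 xor 1 = 1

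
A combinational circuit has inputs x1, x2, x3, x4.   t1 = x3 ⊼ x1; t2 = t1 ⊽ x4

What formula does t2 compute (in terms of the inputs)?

t1 = x3 ⊼ x1
t2 = t1 ⊽ x4 = (x3 ⊼ x1) ⊽ x4

(x3 ⊼ x1) ⊽ x4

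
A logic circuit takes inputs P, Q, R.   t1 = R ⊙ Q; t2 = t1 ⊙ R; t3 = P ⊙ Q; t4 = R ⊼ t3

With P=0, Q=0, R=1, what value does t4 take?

0

t3 = 0 ⊙ 0 = 1
t4 = 1 ⊼ 1 = 0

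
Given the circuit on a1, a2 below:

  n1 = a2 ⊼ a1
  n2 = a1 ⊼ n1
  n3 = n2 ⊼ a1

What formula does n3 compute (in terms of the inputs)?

(a1 ⊼ (a2 ⊼ a1)) ⊼ a1

n1 = a2 ⊼ a1
n2 = a1 ⊼ n1 = a1 ⊼ (a2 ⊼ a1)
n3 = n2 ⊼ a1 = (a1 ⊼ (a2 ⊼ a1)) ⊼ a1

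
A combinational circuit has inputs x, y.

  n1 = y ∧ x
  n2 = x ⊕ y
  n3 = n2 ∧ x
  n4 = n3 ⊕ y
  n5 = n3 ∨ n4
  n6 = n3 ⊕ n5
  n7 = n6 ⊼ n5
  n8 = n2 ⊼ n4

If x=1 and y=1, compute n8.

n2 = 1 ⊕ 1 = 0
n3 = 0 ∧ 1 = 0
n4 = 0 ⊕ 1 = 1
n8 = 0 ⊼ 1 = 1

1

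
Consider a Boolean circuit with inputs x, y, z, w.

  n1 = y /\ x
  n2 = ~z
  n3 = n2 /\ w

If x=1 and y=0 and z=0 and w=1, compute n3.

n2 = ~0 = 1
n3 = 1 /\ 1 = 1

1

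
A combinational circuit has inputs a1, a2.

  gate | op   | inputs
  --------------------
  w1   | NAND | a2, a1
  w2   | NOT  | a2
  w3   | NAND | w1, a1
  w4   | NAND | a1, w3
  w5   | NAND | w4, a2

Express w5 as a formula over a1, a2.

(a1 NAND ((a2 NAND a1) NAND a1)) NAND a2

w1 = a2 NAND a1
w3 = w1 NAND a1 = (a2 NAND a1) NAND a1
w4 = a1 NAND w3 = a1 NAND ((a2 NAND a1) NAND a1)
w5 = w4 NAND a2 = (a1 NAND ((a2 NAND a1) NAND a1)) NAND a2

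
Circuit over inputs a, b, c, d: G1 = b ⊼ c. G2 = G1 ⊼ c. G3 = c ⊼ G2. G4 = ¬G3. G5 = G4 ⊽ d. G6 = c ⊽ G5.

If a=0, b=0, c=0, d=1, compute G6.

G1 = 0 ⊼ 0 = 1
G2 = 1 ⊼ 0 = 1
G3 = 0 ⊼ 1 = 1
G4 = ¬1 = 0
G5 = 0 ⊽ 1 = 0
G6 = 0 ⊽ 0 = 1

1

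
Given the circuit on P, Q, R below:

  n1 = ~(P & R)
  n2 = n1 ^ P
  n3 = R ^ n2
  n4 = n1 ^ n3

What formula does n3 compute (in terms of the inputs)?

n1 = ~(P & R)
n2 = n1 ^ P = (~(P & R)) ^ P
n3 = R ^ n2 = R ^ ((~(P & R)) ^ P)

R ^ ((~(P & R)) ^ P)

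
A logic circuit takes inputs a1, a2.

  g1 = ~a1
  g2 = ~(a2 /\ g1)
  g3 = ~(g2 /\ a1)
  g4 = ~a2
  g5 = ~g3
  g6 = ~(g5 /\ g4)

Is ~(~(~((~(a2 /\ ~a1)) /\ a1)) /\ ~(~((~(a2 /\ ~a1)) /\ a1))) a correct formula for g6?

g1 = ~a1
g2 = ~(a2 /\ g1) = ~(a2 /\ ~a1)
g3 = ~(g2 /\ a1) = ~((~(a2 /\ ~a1)) /\ a1)
g4 = ~a2
g5 = ~g3 = ~(~((~(a2 /\ ~a1)) /\ a1))
g6 = ~(g5 /\ g4) = ~(~(~((~(a2 /\ ~a1)) /\ a1)) /\ ~a2)
At a1=1, a2=1: circuit gives 1, formula gives 0.

No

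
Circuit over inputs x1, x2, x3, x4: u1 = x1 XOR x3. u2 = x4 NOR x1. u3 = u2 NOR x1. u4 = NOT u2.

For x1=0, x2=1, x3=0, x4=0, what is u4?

u2 = 0 NOR 0 = 1
u4 = NOT 1 = 0

0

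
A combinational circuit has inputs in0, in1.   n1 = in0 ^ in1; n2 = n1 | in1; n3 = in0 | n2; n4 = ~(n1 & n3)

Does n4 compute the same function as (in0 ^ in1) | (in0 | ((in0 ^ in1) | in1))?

n1 = in0 ^ in1
n2 = n1 | in1 = (in0 ^ in1) | in1
n3 = in0 | n2 = in0 | ((in0 ^ in1) | in1)
n4 = ~(n1 & n3) = ~((in0 ^ in1) & (in0 | ((in0 ^ in1) | in1)))
At in0=0, in1=0: circuit gives 1, formula gives 0.

No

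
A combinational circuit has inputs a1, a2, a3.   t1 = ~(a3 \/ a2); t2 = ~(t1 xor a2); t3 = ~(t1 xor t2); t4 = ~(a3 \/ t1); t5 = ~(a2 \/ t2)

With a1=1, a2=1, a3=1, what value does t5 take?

t1 = ~(1 \/ 1) = 0
t2 = ~(0 xor 1) = 0
t5 = ~(1 \/ 0) = 0

0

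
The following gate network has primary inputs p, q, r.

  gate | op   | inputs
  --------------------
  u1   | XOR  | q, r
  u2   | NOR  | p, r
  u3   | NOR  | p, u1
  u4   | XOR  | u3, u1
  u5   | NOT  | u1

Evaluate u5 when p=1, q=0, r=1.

u1 = 0 XOR 1 = 1
u5 = NOT 1 = 0

0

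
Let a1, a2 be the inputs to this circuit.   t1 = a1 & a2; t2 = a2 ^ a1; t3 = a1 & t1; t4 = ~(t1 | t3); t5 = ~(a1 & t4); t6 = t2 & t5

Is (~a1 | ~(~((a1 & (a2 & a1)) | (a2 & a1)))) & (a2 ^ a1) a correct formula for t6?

t1 = a1 & a2
t2 = a2 ^ a1
t3 = a1 & t1 = a1 & (a1 & a2)
t4 = ~(t1 | t3) = ~((a1 & a2) | (a1 & (a1 & a2)))
t5 = ~(a1 & t4) = ~(a1 & (~((a1 & a2) | (a1 & (a1 & a2)))))
t6 = t2 & t5 = (a2 ^ a1) & (~(a1 & (~((a1 & a2) | (a1 & (a1 & a2))))))
At a1=0, a2=0: circuit gives 0, formula gives 0.
At a1=0, a2=1: circuit gives 1, formula gives 1.
Agrees on all 4 inputs.

Yes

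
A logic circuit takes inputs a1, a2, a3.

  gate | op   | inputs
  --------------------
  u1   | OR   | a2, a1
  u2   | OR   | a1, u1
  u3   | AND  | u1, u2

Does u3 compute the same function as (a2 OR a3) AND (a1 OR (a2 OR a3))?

No

u1 = a2 OR a1
u2 = a1 OR u1 = a1 OR (a2 OR a1)
u3 = u1 AND u2 = (a2 OR a1) AND (a1 OR (a2 OR a1))
At a1=0, a2=0, a3=1: circuit gives 0, formula gives 1.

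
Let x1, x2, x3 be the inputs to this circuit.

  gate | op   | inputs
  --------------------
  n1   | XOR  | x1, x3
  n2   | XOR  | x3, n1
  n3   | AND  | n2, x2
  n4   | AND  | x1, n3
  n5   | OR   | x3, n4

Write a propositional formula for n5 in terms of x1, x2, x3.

n1 = x1 XOR x3
n2 = x3 XOR n1 = x3 XOR (x1 XOR x3)
n3 = n2 AND x2 = (x3 XOR (x1 XOR x3)) AND x2
n4 = x1 AND n3 = x1 AND ((x3 XOR (x1 XOR x3)) AND x2)
n5 = x3 OR n4 = x3 OR (x1 AND ((x3 XOR (x1 XOR x3)) AND x2))

x3 OR (x1 AND ((x3 XOR (x1 XOR x3)) AND x2))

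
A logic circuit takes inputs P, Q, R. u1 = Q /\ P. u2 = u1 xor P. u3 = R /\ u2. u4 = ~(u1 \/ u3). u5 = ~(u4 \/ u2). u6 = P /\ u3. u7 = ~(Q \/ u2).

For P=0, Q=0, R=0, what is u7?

1

u1 = 0 /\ 0 = 0
u2 = 0 xor 0 = 0
u7 = ~(0 \/ 0) = 1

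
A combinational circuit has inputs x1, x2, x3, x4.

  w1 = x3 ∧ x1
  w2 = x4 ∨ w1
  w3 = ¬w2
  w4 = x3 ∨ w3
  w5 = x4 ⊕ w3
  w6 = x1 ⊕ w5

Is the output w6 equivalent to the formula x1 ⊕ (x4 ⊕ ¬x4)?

w1 = x3 ∧ x1
w2 = x4 ∨ w1 = x4 ∨ (x3 ∧ x1)
w3 = ¬w2 = ¬(x4 ∨ (x3 ∧ x1))
w5 = x4 ⊕ w3 = x4 ⊕ ¬(x4 ∨ (x3 ∧ x1))
w6 = x1 ⊕ w5 = x1 ⊕ (x4 ⊕ ¬(x4 ∨ (x3 ∧ x1)))
At x1=1, x2=0, x3=1, x4=0: circuit gives 1, formula gives 0.

No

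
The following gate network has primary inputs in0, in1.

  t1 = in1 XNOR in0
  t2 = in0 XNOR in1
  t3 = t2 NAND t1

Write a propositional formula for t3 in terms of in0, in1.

(in0 XNOR in1) NAND (in1 XNOR in0)

t1 = in1 XNOR in0
t2 = in0 XNOR in1
t3 = t2 NAND t1 = (in0 XNOR in1) NAND (in1 XNOR in0)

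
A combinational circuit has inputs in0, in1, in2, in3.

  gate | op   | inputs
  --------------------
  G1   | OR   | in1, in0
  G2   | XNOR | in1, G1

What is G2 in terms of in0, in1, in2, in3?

G1 = in1 OR in0
G2 = in1 XNOR G1 = in1 XNOR (in1 OR in0)

in1 XNOR (in1 OR in0)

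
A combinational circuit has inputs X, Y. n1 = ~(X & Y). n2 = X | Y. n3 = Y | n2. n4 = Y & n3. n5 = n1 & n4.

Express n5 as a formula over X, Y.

(~(X & Y)) & (Y & (Y | (X | Y)))

n1 = ~(X & Y)
n2 = X | Y
n3 = Y | n2 = Y | (X | Y)
n4 = Y & n3 = Y & (Y | (X | Y))
n5 = n1 & n4 = (~(X & Y)) & (Y & (Y | (X | Y)))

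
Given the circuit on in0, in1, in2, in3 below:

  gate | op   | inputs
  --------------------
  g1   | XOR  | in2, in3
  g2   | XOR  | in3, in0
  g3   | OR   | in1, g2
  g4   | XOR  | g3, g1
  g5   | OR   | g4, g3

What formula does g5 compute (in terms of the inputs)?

g1 = in2 XOR in3
g2 = in3 XOR in0
g3 = in1 OR g2 = in1 OR (in3 XOR in0)
g4 = g3 XOR g1 = (in1 OR (in3 XOR in0)) XOR (in2 XOR in3)
g5 = g4 OR g3 = ((in1 OR (in3 XOR in0)) XOR (in2 XOR in3)) OR (in1 OR (in3 XOR in0))

((in1 OR (in3 XOR in0)) XOR (in2 XOR in3)) OR (in1 OR (in3 XOR in0))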